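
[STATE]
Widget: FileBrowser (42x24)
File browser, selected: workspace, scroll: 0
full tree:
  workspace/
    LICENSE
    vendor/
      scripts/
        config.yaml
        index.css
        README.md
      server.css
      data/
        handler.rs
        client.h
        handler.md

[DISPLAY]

> [-] workspace/                          
    LICENSE                               
    [+] vendor/                           
                                          
                                          
                                          
                                          
                                          
                                          
                                          
                                          
                                          
                                          
                                          
                                          
                                          
                                          
                                          
                                          
                                          
                                          
                                          
                                          
                                          


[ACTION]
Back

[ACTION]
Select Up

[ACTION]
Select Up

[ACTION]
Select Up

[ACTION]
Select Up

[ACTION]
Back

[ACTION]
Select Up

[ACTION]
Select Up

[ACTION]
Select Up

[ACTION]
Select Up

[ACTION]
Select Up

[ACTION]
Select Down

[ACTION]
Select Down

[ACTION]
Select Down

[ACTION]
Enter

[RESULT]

  [-] workspace/                          
    LICENSE                               
  > [-] vendor/                           
      [+] scripts/                        
      server.css                          
      [+] data/                           
                                          
                                          
                                          
                                          
                                          
                                          
                                          
                                          
                                          
                                          
                                          
                                          
                                          
                                          
                                          
                                          
                                          
                                          


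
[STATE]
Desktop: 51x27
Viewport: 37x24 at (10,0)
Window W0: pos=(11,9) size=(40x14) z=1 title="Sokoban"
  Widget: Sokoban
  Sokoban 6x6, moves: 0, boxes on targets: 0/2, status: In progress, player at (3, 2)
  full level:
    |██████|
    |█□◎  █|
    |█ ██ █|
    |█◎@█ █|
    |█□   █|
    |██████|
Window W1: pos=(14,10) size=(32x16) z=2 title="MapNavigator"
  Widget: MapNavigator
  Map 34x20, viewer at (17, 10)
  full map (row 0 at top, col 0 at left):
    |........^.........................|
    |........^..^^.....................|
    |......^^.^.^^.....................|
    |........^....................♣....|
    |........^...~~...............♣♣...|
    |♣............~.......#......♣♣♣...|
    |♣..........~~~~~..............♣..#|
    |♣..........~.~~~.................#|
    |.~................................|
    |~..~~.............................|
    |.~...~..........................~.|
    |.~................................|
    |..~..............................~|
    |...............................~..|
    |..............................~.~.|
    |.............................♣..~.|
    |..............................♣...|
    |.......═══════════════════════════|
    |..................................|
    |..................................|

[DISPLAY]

                                     
                                     
                                     
                                     
                                     
                                     
                                     
                                     
                                     
 ┏━━━━━━━━━━━━━━━━━━━━━━━━━━━━━━━━━━━
 ┃ S┏━━━━━━━━━━━━━━━━━━━━━━━━━━━━━━┓ 
 ┠──┃ MapNavigator                 ┃─
 ┃██┠──────────────────────────────┨ 
 ┃█□┃......^...~~...............♣♣.┃ 
 ┃█ ┃...........~.......#......♣♣♣.┃ 
 ┃█◎┃.........~~~~~..............♣.┃ 
 ┃█□┃.........~.~~~................┃ 
 ┃██┃..............................┃ 
 ┃Mo┃.~~...........................┃ 
 ┃  ┃...~...........@..............┃ 
 ┃  ┃..............................┃ 
 ┃  ┃~.............................┃ 
 ┗━━┃.............................~┃━
    ┃............................~.┃ 


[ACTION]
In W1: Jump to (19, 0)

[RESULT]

                                     
                                     
                                     
                                     
                                     
                                     
                                     
                                     
                                     
 ┏━━━━━━━━━━━━━━━━━━━━━━━━━━━━━━━━━━━
 ┃ S┏━━━━━━━━━━━━━━━━━━━━━━━━━━━━━━┓ 
 ┠──┃ MapNavigator                 ┃─
 ┃██┠──────────────────────────────┨ 
 ┃█□┃                              ┃ 
 ┃█ ┃                              ┃ 
 ┃█◎┃                              ┃ 
 ┃█□┃                              ┃ 
 ┃██┃                              ┃ 
 ┃Mo┃                              ┃ 
 ┃  ┃....^..........@..............┃ 
 ┃  ┃....^..^^.....................┃ 
 ┃  ┃..^^.^.^^.....................┃ 
 ┗━━┃....^....................♣....┃━
    ┃....^...~~...............♣♣...┃ 


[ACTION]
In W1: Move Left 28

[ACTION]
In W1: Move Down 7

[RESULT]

                                     
                                     
                                     
                                     
                                     
                                     
                                     
                                     
                                     
 ┏━━━━━━━━━━━━━━━━━━━━━━━━━━━━━━━━━━━
 ┃ S┏━━━━━━━━━━━━━━━━━━━━━━━━━━━━━━┓ 
 ┠──┃ MapNavigator                 ┃─
 ┃██┠──────────────────────────────┨ 
 ┃█□┃               ........^..^^..┃ 
 ┃█ ┃               ......^^.^.^^..┃ 
 ┃█◎┃               ........^......┃ 
 ┃█□┃               ........^...~~.┃ 
 ┃██┃               ♣............~.┃ 
 ┃Mo┃               ♣..........~~~~┃ 
 ┃  ┃               @..........~.~~┃ 
 ┃  ┃               .~.............┃ 
 ┃  ┃               ~..~~..........┃ 
 ┗━━┃               .~...~.........┃━
    ┃               .~.............┃ 


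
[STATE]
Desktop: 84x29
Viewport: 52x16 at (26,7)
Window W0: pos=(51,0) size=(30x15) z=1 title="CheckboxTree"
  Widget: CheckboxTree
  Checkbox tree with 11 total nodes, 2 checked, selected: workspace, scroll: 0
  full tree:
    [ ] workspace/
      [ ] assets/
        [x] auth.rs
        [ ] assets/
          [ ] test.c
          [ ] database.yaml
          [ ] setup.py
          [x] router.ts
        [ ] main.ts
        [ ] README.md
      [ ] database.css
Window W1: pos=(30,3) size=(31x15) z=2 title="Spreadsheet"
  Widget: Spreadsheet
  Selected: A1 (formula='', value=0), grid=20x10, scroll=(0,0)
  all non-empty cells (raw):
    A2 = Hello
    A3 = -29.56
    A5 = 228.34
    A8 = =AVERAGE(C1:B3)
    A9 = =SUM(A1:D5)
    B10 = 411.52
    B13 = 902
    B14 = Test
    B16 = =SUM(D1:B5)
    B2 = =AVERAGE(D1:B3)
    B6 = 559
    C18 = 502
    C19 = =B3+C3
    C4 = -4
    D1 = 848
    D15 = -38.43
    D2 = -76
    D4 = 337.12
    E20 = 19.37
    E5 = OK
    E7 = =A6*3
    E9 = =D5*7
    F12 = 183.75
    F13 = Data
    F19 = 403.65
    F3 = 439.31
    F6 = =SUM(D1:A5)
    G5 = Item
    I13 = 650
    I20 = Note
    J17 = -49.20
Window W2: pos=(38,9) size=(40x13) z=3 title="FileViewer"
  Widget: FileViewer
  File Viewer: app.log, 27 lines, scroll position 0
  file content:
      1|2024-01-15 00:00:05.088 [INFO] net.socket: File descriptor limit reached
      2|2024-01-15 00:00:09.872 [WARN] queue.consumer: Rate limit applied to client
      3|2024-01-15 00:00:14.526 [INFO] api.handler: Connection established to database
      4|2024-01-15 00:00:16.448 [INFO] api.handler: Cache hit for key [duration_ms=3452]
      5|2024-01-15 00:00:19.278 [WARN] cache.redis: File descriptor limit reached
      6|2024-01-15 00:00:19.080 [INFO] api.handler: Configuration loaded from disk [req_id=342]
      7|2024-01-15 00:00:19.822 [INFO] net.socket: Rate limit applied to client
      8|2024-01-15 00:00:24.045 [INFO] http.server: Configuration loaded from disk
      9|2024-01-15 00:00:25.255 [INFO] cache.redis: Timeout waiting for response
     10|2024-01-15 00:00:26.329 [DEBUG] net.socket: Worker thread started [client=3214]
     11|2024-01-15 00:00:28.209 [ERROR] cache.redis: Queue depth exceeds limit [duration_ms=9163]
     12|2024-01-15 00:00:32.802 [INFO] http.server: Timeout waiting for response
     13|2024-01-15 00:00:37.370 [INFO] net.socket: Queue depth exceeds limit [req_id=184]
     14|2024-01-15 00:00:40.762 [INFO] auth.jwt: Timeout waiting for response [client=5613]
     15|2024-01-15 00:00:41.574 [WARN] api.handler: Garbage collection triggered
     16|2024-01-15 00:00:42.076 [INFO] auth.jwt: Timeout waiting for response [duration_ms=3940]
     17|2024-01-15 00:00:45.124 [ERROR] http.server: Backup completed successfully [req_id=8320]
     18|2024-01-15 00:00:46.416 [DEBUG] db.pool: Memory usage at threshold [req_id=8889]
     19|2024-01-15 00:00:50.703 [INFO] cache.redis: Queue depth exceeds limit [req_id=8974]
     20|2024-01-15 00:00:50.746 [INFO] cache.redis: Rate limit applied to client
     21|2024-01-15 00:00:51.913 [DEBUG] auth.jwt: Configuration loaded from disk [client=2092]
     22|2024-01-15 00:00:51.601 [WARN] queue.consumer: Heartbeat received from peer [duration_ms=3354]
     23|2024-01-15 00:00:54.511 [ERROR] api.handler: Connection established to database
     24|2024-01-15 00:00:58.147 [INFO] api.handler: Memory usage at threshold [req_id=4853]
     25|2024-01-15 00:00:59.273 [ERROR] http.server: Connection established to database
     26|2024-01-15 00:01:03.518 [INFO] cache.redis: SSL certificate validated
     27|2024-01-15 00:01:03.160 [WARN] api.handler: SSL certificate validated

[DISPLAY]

    ┃       A       B       C     ┃] test.c         
    ┃-----------------------------┃] database.yaml  
    ┃  1    ┏━━━━━━━━━━━━━━━━━━━━━━━━━━━━━━━━━━━━━━┓
    ┃  2 Hel┃ FileViewer                           ┃
    ┃  3   -┠──────────────────────────────────────┨
    ┃  4    ┃2024-01-15 00:00:05.088 [INFO] net.so▲┃
    ┃  5   2┃2024-01-15 00:00:09.872 [WARN] queue.█┃
    ┃  6    ┃2024-01-15 00:00:14.526 [INFO] api.ha░┃
    ┃  7    ┃2024-01-15 00:00:16.448 [INFO] api.ha░┃
    ┃  8 #CI┃2024-01-15 00:00:19.278 [WARN] cache.░┃
    ┗━━━━━━━┃2024-01-15 00:00:19.080 [INFO] api.ha░┃
            ┃2024-01-15 00:00:19.822 [INFO] net.so░┃
            ┃2024-01-15 00:00:24.045 [INFO] http.s░┃
            ┃2024-01-15 00:00:25.255 [INFO] cache.▼┃
            ┗━━━━━━━━━━━━━━━━━━━━━━━━━━━━━━━━━━━━━━┛
                                                    


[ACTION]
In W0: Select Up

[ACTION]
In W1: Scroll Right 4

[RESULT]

    ┃       E       F       G     ┃] test.c         
    ┃-----------------------------┃] database.yaml  
    ┃  1    ┏━━━━━━━━━━━━━━━━━━━━━━━━━━━━━━━━━━━━━━┓
    ┃  2    ┃ FileViewer                           ┃
    ┃  3    ┠──────────────────────────────────────┨
    ┃  4    ┃2024-01-15 00:00:05.088 [INFO] net.so▲┃
    ┃  5 OK ┃2024-01-15 00:00:09.872 [WARN] queue.█┃
    ┃  6    ┃2024-01-15 00:00:14.526 [INFO] api.ha░┃
    ┃  7    ┃2024-01-15 00:00:16.448 [INFO] api.ha░┃
    ┃  8    ┃2024-01-15 00:00:19.278 [WARN] cache.░┃
    ┗━━━━━━━┃2024-01-15 00:00:19.080 [INFO] api.ha░┃
            ┃2024-01-15 00:00:19.822 [INFO] net.so░┃
            ┃2024-01-15 00:00:24.045 [INFO] http.s░┃
            ┃2024-01-15 00:00:25.255 [INFO] cache.▼┃
            ┗━━━━━━━━━━━━━━━━━━━━━━━━━━━━━━━━━━━━━━┛
                                                    


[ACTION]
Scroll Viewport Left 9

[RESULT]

             ┃       E       F       G     ┃] test.c
             ┃-----------------------------┃] databa
             ┃  1    ┏━━━━━━━━━━━━━━━━━━━━━━━━━━━━━━
             ┃  2    ┃ FileViewer                   
             ┃  3    ┠──────────────────────────────
             ┃  4    ┃2024-01-15 00:00:05.088 [INFO]
             ┃  5 OK ┃2024-01-15 00:00:09.872 [WARN]
             ┃  6    ┃2024-01-15 00:00:14.526 [INFO]
             ┃  7    ┃2024-01-15 00:00:16.448 [INFO]
             ┃  8    ┃2024-01-15 00:00:19.278 [WARN]
             ┗━━━━━━━┃2024-01-15 00:00:19.080 [INFO]
                     ┃2024-01-15 00:00:19.822 [INFO]
                     ┃2024-01-15 00:00:24.045 [INFO]
                     ┃2024-01-15 00:00:25.255 [INFO]
                     ┗━━━━━━━━━━━━━━━━━━━━━━━━━━━━━━
                                                    


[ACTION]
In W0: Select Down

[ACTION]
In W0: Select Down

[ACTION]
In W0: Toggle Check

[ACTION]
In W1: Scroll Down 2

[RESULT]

             ┃       E       F       G     ┃] test.c
             ┃-----------------------------┃] databa
             ┃  3    ┏━━━━━━━━━━━━━━━━━━━━━━━━━━━━━━
             ┃  4    ┃ FileViewer                   
             ┃  5 OK ┠──────────────────────────────
             ┃  6    ┃2024-01-15 00:00:05.088 [INFO]
             ┃  7    ┃2024-01-15 00:00:09.872 [WARN]
             ┃  8    ┃2024-01-15 00:00:14.526 [INFO]
             ┃  9    ┃2024-01-15 00:00:16.448 [INFO]
             ┃ 10    ┃2024-01-15 00:00:19.278 [WARN]
             ┗━━━━━━━┃2024-01-15 00:00:19.080 [INFO]
                     ┃2024-01-15 00:00:19.822 [INFO]
                     ┃2024-01-15 00:00:24.045 [INFO]
                     ┃2024-01-15 00:00:25.255 [INFO]
                     ┗━━━━━━━━━━━━━━━━━━━━━━━━━━━━━━
                                                    


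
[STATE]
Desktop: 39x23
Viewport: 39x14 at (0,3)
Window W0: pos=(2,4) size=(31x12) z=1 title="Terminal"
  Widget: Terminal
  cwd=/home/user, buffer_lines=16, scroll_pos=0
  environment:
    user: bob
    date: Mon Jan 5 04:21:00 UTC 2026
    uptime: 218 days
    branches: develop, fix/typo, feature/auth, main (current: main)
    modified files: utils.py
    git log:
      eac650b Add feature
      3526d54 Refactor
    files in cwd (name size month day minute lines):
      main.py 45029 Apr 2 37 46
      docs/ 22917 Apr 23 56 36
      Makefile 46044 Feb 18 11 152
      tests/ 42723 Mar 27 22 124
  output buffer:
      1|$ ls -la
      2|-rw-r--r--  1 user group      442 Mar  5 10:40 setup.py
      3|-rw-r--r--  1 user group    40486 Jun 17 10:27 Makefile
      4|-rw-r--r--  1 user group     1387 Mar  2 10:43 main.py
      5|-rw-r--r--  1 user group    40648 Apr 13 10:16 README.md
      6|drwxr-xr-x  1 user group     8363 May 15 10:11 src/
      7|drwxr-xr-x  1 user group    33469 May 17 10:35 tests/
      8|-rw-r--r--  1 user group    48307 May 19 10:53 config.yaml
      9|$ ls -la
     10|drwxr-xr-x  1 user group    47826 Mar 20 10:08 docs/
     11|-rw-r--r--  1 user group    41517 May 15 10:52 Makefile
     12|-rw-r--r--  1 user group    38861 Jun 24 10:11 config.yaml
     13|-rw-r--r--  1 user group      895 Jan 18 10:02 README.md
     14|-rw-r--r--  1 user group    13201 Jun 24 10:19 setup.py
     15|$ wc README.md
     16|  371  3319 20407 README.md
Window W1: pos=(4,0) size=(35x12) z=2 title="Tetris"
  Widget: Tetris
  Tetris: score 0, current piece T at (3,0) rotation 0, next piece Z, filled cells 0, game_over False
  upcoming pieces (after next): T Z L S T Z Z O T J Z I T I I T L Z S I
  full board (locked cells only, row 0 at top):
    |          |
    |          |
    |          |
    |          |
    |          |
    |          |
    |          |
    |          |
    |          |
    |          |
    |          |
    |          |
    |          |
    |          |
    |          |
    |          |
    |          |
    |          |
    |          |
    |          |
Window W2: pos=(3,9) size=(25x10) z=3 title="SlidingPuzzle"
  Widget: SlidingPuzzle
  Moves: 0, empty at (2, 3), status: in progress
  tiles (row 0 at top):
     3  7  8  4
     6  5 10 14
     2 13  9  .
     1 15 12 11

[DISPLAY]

    ┃          │Next:                 ┃
  ┏━┃          │▓▓                    ┃
  ┃ ┃          │ ▓▓                   ┃
  ┠─┃          │                      ┃
  ┃$┃          │                      ┃
  ┃-┃          │                      ┃
  ┃┏━━━━━━━━━━━━━━━━━━━━━━━┓          ┃
  ┃┃ SlidingPuzzle         ┃          ┃
  ┃┠───────────────────────┨━━━━━━━━━━┛
  ┃┃┌────┬────┬────┬────┐  ┃    ┃      
  ┃┃│  3 │  7 │  8 │  4 │  ┃   3┃      
  ┃┃├────┼────┼────┼────┤  ┃   4┃      
  ┗┃│  6 │  5 │ 10 │ 14 │  ┃━━━━┛      
   ┃├────┼────┼────┼────┤  ┃           


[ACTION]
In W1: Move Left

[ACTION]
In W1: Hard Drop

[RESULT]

    ┃          │Next:                 ┃
  ┏━┃          │ ▒                    ┃
  ┃ ┃          │▒▒▒                   ┃
  ┠─┃          │                      ┃
  ┃$┃          │                      ┃
  ┃-┃          │                      ┃
  ┃┏━━━━━━━━━━━━━━━━━━━━━━━┓          ┃
  ┃┃ SlidingPuzzle         ┃          ┃
  ┃┠───────────────────────┨━━━━━━━━━━┛
  ┃┃┌────┬────┬────┬────┐  ┃    ┃      
  ┃┃│  3 │  7 │  8 │  4 │  ┃   3┃      
  ┃┃├────┼────┼────┼────┤  ┃   4┃      
  ┗┃│  6 │  5 │ 10 │ 14 │  ┃━━━━┛      
   ┃├────┼────┼────┼────┤  ┃           


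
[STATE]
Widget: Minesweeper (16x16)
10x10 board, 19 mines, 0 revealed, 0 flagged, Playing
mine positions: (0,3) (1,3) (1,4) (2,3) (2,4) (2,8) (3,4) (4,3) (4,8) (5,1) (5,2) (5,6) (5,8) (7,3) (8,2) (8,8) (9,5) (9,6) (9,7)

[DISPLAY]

■■■■■■■■■■      
■■■■■■■■■■      
■■■■■■■■■■      
■■■■■■■■■■      
■■■■■■■■■■      
■■■■■■■■■■      
■■■■■■■■■■      
■■■■■■■■■■      
■■■■■■■■■■      
■■■■■■■■■■      
                
                
                
                
                
                


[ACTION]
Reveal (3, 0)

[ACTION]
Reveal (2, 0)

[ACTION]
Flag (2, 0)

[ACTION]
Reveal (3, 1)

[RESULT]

  2■■■■■■■      
  3■■■■■■■      
  2■■■■■■■      
  2■■■■■■■      
123■■■■■■■      
■■■■■■■■■■      
■■■■■■■■■■      
■■■■■■■■■■      
■■■■■■■■■■      
■■■■■■■■■■      
                
                
                
                
                
                


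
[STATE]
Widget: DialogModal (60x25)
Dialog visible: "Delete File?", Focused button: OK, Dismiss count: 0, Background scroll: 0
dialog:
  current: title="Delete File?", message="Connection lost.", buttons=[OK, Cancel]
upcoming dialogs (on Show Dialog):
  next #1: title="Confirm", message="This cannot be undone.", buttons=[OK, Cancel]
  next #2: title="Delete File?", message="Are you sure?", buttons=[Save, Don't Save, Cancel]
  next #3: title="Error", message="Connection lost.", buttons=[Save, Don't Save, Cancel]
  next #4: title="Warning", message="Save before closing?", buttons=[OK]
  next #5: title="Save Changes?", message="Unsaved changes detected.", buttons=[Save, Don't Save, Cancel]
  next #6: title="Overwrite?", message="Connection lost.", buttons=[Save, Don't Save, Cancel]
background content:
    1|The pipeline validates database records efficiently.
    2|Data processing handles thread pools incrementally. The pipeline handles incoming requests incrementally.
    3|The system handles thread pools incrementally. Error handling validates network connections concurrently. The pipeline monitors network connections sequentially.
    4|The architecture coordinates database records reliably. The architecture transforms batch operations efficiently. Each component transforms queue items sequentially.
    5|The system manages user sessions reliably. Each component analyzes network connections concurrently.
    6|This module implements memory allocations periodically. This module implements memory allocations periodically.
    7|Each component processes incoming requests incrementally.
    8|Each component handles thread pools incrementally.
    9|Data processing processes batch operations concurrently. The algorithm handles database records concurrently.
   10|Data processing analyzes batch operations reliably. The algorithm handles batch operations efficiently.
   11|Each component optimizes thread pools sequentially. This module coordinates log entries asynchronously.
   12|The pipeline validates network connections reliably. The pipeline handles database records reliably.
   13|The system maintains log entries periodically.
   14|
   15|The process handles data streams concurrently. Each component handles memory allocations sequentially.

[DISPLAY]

The pipeline validates database records efficiently.        
Data processing handles thread pools incrementally. The pipe
The system handles thread pools incrementally. Error handlin
The architecture coordinates database records reliably. The 
The system manages user sessions reliably. Each component an
This module implements memory allocations periodically. This
Each component processes incoming requests incrementally.   
Each component handles thread pools incrementally.          
Data processing processes batch operations concurrently. The
Data processing analyzes batch operations reliably. The algo
Each component optim┌──────────────────┐quentially. This mod
The pipeline validat│   Delete File?   │ns reliably. The pip
The system maintains│ Connection lost. │cally.              
                    │  [OK]  Cancel    │                    
The process handles └──────────────────┘ently. Each componen
                                                            
                                                            
                                                            
                                                            
                                                            
                                                            
                                                            
                                                            
                                                            
                                                            


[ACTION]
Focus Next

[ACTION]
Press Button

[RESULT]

The pipeline validates database records efficiently.        
Data processing handles thread pools incrementally. The pipe
The system handles thread pools incrementally. Error handlin
The architecture coordinates database records reliably. The 
The system manages user sessions reliably. Each component an
This module implements memory allocations periodically. This
Each component processes incoming requests incrementally.   
Each component handles thread pools incrementally.          
Data processing processes batch operations concurrently. The
Data processing analyzes batch operations reliably. The algo
Each component optimizes thread pools sequentially. This mod
The pipeline validates network connections reliably. The pip
The system maintains log entries periodically.              
                                                            
The process handles data streams concurrently. Each componen
                                                            
                                                            
                                                            
                                                            
                                                            
                                                            
                                                            
                                                            
                                                            
                                                            


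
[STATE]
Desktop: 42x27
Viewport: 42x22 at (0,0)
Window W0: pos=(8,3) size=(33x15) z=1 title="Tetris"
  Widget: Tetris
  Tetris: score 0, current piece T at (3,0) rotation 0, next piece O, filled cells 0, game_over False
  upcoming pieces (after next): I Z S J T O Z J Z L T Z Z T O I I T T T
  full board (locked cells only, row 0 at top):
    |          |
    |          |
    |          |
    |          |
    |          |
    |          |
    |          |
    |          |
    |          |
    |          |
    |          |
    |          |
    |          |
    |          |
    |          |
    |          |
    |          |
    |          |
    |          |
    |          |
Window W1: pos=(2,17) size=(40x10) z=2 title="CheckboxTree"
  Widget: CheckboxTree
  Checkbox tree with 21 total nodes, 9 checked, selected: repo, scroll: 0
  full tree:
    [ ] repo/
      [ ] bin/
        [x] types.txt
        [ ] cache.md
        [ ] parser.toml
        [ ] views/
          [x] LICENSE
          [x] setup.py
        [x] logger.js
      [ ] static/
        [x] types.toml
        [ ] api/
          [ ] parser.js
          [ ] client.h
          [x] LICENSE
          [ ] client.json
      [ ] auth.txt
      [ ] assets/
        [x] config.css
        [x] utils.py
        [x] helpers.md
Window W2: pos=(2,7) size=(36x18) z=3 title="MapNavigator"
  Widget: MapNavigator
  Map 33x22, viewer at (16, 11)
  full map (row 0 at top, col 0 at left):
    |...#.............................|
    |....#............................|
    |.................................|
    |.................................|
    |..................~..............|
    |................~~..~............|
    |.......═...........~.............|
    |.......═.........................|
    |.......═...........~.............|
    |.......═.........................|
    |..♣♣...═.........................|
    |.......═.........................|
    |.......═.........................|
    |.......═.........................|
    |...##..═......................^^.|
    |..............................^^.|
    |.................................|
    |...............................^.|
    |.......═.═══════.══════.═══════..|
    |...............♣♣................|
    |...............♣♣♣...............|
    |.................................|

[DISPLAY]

                                          
                                          
                                          
        ┏━━━━━━━━━━━━━━━━━━━━━━━━━━━━━━━┓ 
        ┃ Tetris                        ┃ 
        ┠───────────────────────────────┨ 
        ┃          │Next:               ┃ 
  ┏━━━━━━━━━━━━━━━━━━━━━━━━━━━━━━━━━━┓  ┃ 
  ┃ MapNavigator                     ┃  ┃ 
  ┠──────────────────────────────────┨  ┃ 
  ┃ ..................~..............┃  ┃ 
  ┃ ................~~..~............┃  ┃ 
  ┃ .......═...........~.............┃  ┃ 
  ┃ .......═.........................┃  ┃ 
  ┃ .......═...........~.............┃  ┃ 
  ┃ .......═.........................┃  ┃ 
  ┃ ..♣♣...═.........................┃  ┃ 
  ┃ .......═........@................┃━━━┓
  ┃ .......═.........................┃   ┃
  ┃ .......═.........................┃───┨
  ┃ ...##..═......................^^.┃   ┃
  ┃ ..............................^^.┃   ┃


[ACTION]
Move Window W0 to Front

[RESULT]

                                          
                                          
                                          
        ┏━━━━━━━━━━━━━━━━━━━━━━━━━━━━━━━┓ 
        ┃ Tetris                        ┃ 
        ┠───────────────────────────────┨ 
        ┃          │Next:               ┃ 
  ┏━━━━━┃          │▓▓                  ┃ 
  ┃ MapN┃          │▓▓                  ┃ 
  ┠─────┃          │                    ┃ 
  ┃ ....┃          │                    ┃ 
  ┃ ....┃          │                    ┃ 
  ┃ ....┃          │Score:              ┃ 
  ┃ ....┃          │0                   ┃ 
  ┃ ....┃          │                    ┃ 
  ┃ ....┃          │                    ┃ 
  ┃ ..♣♣┃          │                    ┃ 
  ┃ ....┗━━━━━━━━━━━━━━━━━━━━━━━━━━━━━━━┛┓
  ┃ .......═.........................┃   ┃
  ┃ .......═.........................┃───┨
  ┃ ...##..═......................^^.┃   ┃
  ┃ ..............................^^.┃   ┃


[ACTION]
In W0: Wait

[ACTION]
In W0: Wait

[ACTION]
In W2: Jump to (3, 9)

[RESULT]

                                          
                                          
                                          
        ┏━━━━━━━━━━━━━━━━━━━━━━━━━━━━━━━┓ 
        ┃ Tetris                        ┃ 
        ┠───────────────────────────────┨ 
        ┃          │Next:               ┃ 
  ┏━━━━━┃          │▓▓                  ┃ 
  ┃ MapN┃          │▓▓                  ┃ 
  ┠─────┃          │                    ┃ 
  ┃     ┃          │                    ┃ 
  ┃     ┃          │                    ┃ 
  ┃     ┃          │Score:              ┃ 
  ┃     ┃          │0                   ┃ 
  ┃     ┃          │                    ┃ 
  ┃     ┃          │                    ┃ 
  ┃     ┃          │                    ┃ 
  ┃     ┗━━━━━━━━━━━━━━━━━━━━━━━━━━━━━━━┛┓
  ┃              ..♣♣...═............┃   ┃
  ┃              .......═............┃───┨
  ┃              .......═............┃   ┃
  ┃              .......═............┃   ┃


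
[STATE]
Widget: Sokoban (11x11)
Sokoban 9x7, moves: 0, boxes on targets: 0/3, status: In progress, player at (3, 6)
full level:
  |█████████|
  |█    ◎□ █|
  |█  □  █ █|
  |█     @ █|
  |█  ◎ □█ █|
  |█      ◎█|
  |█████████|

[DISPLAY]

█████████  
█    ◎□ █  
█  □  █ █  
█     @ █  
█  ◎ □█ █  
█      ◎█  
█████████  
Moves: 0  0
           
           
           


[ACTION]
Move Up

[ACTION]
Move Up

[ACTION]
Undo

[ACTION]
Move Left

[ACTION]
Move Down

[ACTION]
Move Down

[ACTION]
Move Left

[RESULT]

█████████  
█    ◎□ █  
█  □  █ █  
█       █  
█  ◎@ █ █  
█    □ ◎█  
█████████  
Moves: 3  0
           
           
           


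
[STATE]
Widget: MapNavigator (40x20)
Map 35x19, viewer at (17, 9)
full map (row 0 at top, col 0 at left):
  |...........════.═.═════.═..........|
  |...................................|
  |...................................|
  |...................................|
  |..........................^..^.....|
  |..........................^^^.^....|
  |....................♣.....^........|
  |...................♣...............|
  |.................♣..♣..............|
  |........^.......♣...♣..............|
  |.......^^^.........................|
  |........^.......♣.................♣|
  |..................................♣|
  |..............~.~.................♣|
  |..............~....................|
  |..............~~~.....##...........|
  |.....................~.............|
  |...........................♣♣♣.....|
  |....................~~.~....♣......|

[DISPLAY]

                                        
   ...........════.═.═════.═..........  
   ...................................  
   ...................................  
   ...................................  
   ..........................^..^.....  
   ..........................^^^.^....  
   ....................♣.....^........  
   ...................♣...............  
   .................♣..♣..............  
   ........^.......♣@..♣..............  
   .......^^^.........................  
   ........^.......♣.................♣  
   ..................................♣  
   ..............~.~.................♣  
   ..............~....................  
   ..............~~~.....##...........  
   .....................~.............  
   ...........................♣♣♣.....  
   ....................~~.~....♣......  


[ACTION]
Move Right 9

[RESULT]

                                        
.....════.═.═════.═..........           
.............................           
.............................           
.............................           
....................^..^.....           
....................^^^.^....           
..............♣.....^........           
.............♣...............           
...........♣..♣..............           
..^.......♣...♣.....@........           
.^^^.........................           
..^.......♣.................♣           
............................♣           
........~.~.................♣           
........~....................           
........~~~.....##...........           
...............~.............           
.....................♣♣♣.....           
..............~~.~....♣......           


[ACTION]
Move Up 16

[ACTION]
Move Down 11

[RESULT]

.............................           
.............................           
.............................           
....................^..^.....           
....................^^^.^....           
..............♣.....^........           
.............♣...............           
...........♣..♣..............           
..^.......♣...♣..............           
.^^^.........................           
..^.......♣.........@.......♣           
............................♣           
........~.~.................♣           
........~....................           
........~~~.....##...........           
...............~.............           
.....................♣♣♣.....           
..............~~.~....♣......           
                                        
                                        


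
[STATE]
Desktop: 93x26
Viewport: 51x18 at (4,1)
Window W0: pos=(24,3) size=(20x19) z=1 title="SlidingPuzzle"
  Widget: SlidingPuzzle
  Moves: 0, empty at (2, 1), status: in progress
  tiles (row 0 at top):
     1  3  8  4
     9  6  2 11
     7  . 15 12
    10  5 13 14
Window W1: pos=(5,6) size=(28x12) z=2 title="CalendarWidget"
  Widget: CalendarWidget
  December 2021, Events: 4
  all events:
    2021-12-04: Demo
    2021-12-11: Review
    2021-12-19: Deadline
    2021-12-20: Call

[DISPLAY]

                                                   
                                                   
                    ┏━━━━━━━━━━━━━━━━━━┓           
                    ┃ SlidingPuzzle    ┃           
                    ┠──────────────────┨           
 ┏━━━━━━━━━━━━━━━━━━━━━━━━━━┓──┬────┬──┃           
 ┃ CalendarWidget           ┃3 │  8 │  ┃           
 ┠──────────────────────────┨──┼────┼──┃           
 ┃      December 2021       ┃6 │  2 │ 1┃           
 ┃Mo Tu We Th Fr Sa Su      ┃──┼────┼──┃           
 ┃       1  2  3  4*  5     ┃  │ 15 │ 1┃           
 ┃ 6  7  8  9 10 11* 12     ┃──┼────┼──┃           
 ┃13 14 15 16 17 18 19*     ┃5 │ 13 │ 1┃           
 ┃20* 21 22 23 24 25 26     ┃──┴────┴──┃           
 ┃27 28 29 30 31            ┃          ┃           
 ┃                          ┃          ┃           
 ┗━━━━━━━━━━━━━━━━━━━━━━━━━━┛          ┃           
                    ┃                  ┃           


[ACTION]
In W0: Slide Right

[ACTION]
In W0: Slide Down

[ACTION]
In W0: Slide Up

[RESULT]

                                                   
                                                   
                    ┏━━━━━━━━━━━━━━━━━━┓           
                    ┃ SlidingPuzzle    ┃           
                    ┠──────────────────┨           
 ┏━━━━━━━━━━━━━━━━━━━━━━━━━━┓──┬────┬──┃           
 ┃ CalendarWidget           ┃3 │  8 │  ┃           
 ┠──────────────────────────┨──┼────┼──┃           
 ┃      December 2021       ┃6 │  2 │ 1┃           
 ┃Mo Tu We Th Fr Sa Su      ┃──┼────┼──┃           
 ┃       1  2  3  4*  5     ┃7 │ 15 │ 1┃           
 ┃ 6  7  8  9 10 11* 12     ┃──┼────┼──┃           
 ┃13 14 15 16 17 18 19*     ┃5 │ 13 │ 1┃           
 ┃20* 21 22 23 24 25 26     ┃──┴────┴──┃           
 ┃27 28 29 30 31            ┃          ┃           
 ┃                          ┃          ┃           
 ┗━━━━━━━━━━━━━━━━━━━━━━━━━━┛          ┃           
                    ┃                  ┃           


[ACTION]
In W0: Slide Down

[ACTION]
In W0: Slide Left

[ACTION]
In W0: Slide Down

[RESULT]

                                                   
                                                   
                    ┏━━━━━━━━━━━━━━━━━━┓           
                    ┃ SlidingPuzzle    ┃           
                    ┠──────────────────┨           
 ┏━━━━━━━━━━━━━━━━━━━━━━━━━━┓──┬────┬──┃           
 ┃ CalendarWidget           ┃  │  8 │  ┃           
 ┠──────────────────────────┨──┼────┼──┃           
 ┃      December 2021       ┃3 │  2 │ 1┃           
 ┃Mo Tu We Th Fr Sa Su      ┃──┼────┼──┃           
 ┃       1  2  3  4*  5     ┃7 │ 15 │ 1┃           
 ┃ 6  7  8  9 10 11* 12     ┃──┼────┼──┃           
 ┃13 14 15 16 17 18 19*     ┃5 │ 13 │ 1┃           
 ┃20* 21 22 23 24 25 26     ┃──┴────┴──┃           
 ┃27 28 29 30 31            ┃          ┃           
 ┃                          ┃          ┃           
 ┗━━━━━━━━━━━━━━━━━━━━━━━━━━┛          ┃           
                    ┃                  ┃           
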